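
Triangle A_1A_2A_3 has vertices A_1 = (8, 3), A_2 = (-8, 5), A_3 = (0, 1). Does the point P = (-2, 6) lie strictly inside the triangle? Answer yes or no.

no

Barycentric coordinates of P: (2/3, 11/12, -7/12).
The three coordinates are positive, positive, negative; a point is interior exactly when all three are positive.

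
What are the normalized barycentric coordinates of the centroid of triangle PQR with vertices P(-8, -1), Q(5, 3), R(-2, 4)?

(1/3, 1/3, 1/3)

The centroid is the average of the vertices, so each weight is 1/3.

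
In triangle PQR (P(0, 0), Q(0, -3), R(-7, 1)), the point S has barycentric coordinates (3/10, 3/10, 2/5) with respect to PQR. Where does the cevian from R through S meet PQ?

Line RS meets PQ where the R-coordinate vanishes; zeroing S's R-weight and renormalizing leaves P, Q-weights 3/10 : 3/10 → (1/2, 1/2).
So T = (1/2)·P + (1/2)·Q = (0, -3/2).

(0, -3/2)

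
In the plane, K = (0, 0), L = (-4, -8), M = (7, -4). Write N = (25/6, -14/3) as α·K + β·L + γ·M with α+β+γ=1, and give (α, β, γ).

(1/18, 2/9, 13/18)

Signed area of the reference triangle: [KLM] = ½·(0·(-8−(-4)) + (-4)·(-4−0) + 7·(0−(-8))) = ½·(0 + 16 + 56) = 36.
[NLM] = ½·((25/6)·(-8−(-4)) + (-4)·(-4−(-14/3)) + 7·(-14/3−(-8))) = ½·(-50/3 − 8/3 + 70/3) = 2, so the K-coordinate is 2/36 = 1/18.
[KNM] = ½·(0·(-14/3−(-4)) + (25/6)·(-4−0) + 7·(0−(-14/3))) = ½·(0 − 50/3 + 98/3) = 8, so the L-coordinate is 2/9.
[KLN] = ½·(0·(-8−(-14/3)) + (-4)·(-14/3−0) + (25/6)·(0−(-8))) = ½·(0 + 56/3 + 100/3) = 26, so the M-coordinate is 13/18.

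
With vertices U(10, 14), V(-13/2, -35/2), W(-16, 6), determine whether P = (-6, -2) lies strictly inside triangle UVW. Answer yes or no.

Barycentric coordinates of P: (53/229, 96/229, 80/229).
The three coordinates are positive, positive, positive; a point is interior exactly when all three are positive.

yes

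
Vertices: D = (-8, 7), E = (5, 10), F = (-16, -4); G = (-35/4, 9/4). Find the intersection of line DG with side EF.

Barycentric coordinates of G with respect to DEF: (1/4, 1/4, 1/2).
On side EF the D-coordinate is zero; dropping G's D-weight 1/4 and renormalizing the remaining 1/4 : 1/2 gives weights 1/3, 2/3 on E, F.
H = (1/3)·(5, 10) + (2/3)·(-16, -4) = (-9, 2/3).

(-9, 2/3)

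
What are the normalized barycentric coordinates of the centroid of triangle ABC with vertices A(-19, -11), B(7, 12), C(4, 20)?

(1/3, 1/3, 1/3)

The centroid is the average of the vertices, so each weight is 1/3.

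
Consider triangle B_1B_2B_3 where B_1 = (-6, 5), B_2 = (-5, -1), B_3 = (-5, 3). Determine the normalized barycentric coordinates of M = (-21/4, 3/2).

Signed area of the reference triangle: [B_1B_2B_3] = ½·((-6)·(-1−3) + (-5)·(3−5) + (-5)·(5−(-1))) = ½·(24 + 10 − 30) = 2.
[MB_2B_3] = ½·((-21/4)·(-1−3) + (-5)·(3−(3/2)) + (-5)·(3/2−(-1))) = ½·(21 − 15/2 − 25/2) = 1/2, so the B_1-coordinate is (1/2)/2 = 1/4.
[B_1MB_3] = ½·((-6)·(3/2−3) + (-21/4)·(3−5) + (-5)·(5−(3/2))) = ½·(9 + 21/2 − 35/2) = 1, so the B_2-coordinate is 1/2.
[B_1B_2M] = ½·((-6)·(-1−(3/2)) + (-5)·(3/2−5) + (-21/4)·(5−(-1))) = ½·(15 + 35/2 − 63/2) = 1/2, so the B_3-coordinate is 1/4.
Check: 1/4 + 1/2 + 1/4 = 1.

(1/4, 1/2, 1/4)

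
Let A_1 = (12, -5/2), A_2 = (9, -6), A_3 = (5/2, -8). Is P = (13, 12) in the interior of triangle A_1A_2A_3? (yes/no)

Barycentric coordinates of P: (436/67, -529/67, 160/67).
The three coordinates are positive, negative, positive; a point is interior exactly when all three are positive.

no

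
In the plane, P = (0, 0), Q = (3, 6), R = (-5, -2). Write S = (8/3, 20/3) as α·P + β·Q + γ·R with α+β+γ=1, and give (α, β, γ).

(-1/3, 7/6, 1/6)

Signed area of the reference triangle: [PQR] = ½·(0·(6−(-2)) + 3·(-2−0) + (-5)·(0−6)) = ½·(0 − 6 + 30) = 12.
[SQR] = ½·((8/3)·(6−(-2)) + 3·(-2−(20/3)) + (-5)·(20/3−6)) = ½·(64/3 − 26 − 10/3) = -4, so the P-coordinate is (-4)/12 = -1/3.
[PSR] = ½·(0·(20/3−(-2)) + (8/3)·(-2−0) + (-5)·(0−(20/3))) = ½·(0 − 16/3 + 100/3) = 14, so the Q-coordinate is 7/6.
[PQS] = ½·(0·(6−(20/3)) + 3·(20/3−0) + (8/3)·(0−6)) = ½·(0 + 20 − 16) = 2, so the R-coordinate is 1/6.
Check: -1/3 + 7/6 + 1/6 = 1.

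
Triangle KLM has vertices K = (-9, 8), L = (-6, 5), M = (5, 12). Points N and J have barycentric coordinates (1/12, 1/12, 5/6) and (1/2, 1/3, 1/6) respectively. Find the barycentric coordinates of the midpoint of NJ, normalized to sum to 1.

Since both coordinate triples sum to 1, the midpoint's barycentrics are the componentwise average.
(1/12+1/2)/2 = 7/24; similarly 5/24 and 1/2.

(7/24, 5/24, 1/2)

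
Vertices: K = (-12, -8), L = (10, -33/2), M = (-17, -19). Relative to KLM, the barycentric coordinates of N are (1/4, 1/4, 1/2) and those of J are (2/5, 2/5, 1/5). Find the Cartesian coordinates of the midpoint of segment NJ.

(-33/5, -1169/80)

Barycentric coordinates of the midpoint are the average: (13/40, 13/40, 7/20).
Converting: (13/40)·K + (13/40)·L + (7/20)·M = (-33/5, -1169/80).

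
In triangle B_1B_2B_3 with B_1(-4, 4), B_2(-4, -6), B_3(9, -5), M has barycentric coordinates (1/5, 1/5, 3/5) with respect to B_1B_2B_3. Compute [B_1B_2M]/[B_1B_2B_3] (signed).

The signed ratio [B_1B_2M]/[B_1B_2B_3] equals the barycentric coordinate of M at vertex B_3, which is 3/5.

3/5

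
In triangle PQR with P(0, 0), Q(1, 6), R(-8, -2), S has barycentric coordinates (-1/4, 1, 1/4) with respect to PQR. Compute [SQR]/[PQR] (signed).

-1/4

The signed ratio [SQR]/[PQR] equals the barycentric coordinate of S at vertex P, which is -1/4.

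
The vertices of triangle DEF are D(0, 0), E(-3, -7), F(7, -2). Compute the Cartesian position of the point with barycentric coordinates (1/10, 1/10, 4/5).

(53/10, -23/10)

G = (1/10)·D + (1/10)·E + (4/5)·F.
x-coordinate: (1/10)·0 + (1/10)·(-3) + (4/5)·7 = 53/10.
y-coordinate: (1/10)·0 + (1/10)·(-7) + (4/5)·(-2) = -23/10.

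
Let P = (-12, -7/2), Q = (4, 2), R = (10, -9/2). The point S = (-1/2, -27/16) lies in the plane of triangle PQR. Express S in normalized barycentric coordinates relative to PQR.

Signed area of the reference triangle: [PQR] = ½·((-12)·(2−(-9/2)) + 4·(-9/2−(-7/2)) + 10·(-7/2−2)) = ½·(-78 − 4 − 55) = -137/2.
[SQR] = ½·((-1/2)·(2−(-9/2)) + 4·(-9/2−(-27/16)) + 10·(-27/16−2)) = ½·(-13/4 − 45/4 − 295/8) = -411/16, so the P-coordinate is (-411/16)/(-137/2) = 3/8.
[PSR] = ½·((-12)·(-27/16−(-9/2)) + (-1/2)·(-9/2−(-7/2)) + 10·(-7/2−(-27/16))) = ½·(-135/4 + 1/2 − 145/8) = -411/16, so the Q-coordinate is 3/8.
[PQS] = ½·((-12)·(2−(-27/16)) + 4·(-27/16−(-7/2)) + (-1/2)·(-7/2−2)) = ½·(-177/4 + 29/4 + 11/4) = -137/8, so the R-coordinate is 1/4.

(3/8, 3/8, 1/4)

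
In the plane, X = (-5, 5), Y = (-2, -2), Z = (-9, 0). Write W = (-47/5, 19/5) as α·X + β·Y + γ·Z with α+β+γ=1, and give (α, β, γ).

(3/5, -2/5, 4/5)

Signed area of the reference triangle: [XYZ] = ½·((-5)·(-2−0) + (-2)·(0−5) + (-9)·(5−(-2))) = ½·(10 + 10 − 63) = -43/2.
[WYZ] = ½·((-47/5)·(-2−0) + (-2)·(0−(19/5)) + (-9)·(19/5−(-2))) = ½·(94/5 + 38/5 − 261/5) = -129/10, so the X-coordinate is (-129/10)/(-43/2) = 3/5.
[XWZ] = ½·((-5)·(19/5−0) + (-47/5)·(0−5) + (-9)·(5−(19/5))) = ½·(-19 + 47 − 54/5) = 43/5, so the Y-coordinate is -2/5.
[XYW] = ½·((-5)·(-2−(19/5)) + (-2)·(19/5−5) + (-47/5)·(5−(-2))) = ½·(29 + 12/5 − 329/5) = -86/5, so the Z-coordinate is 4/5.
Check: 3/5 − 2/5 + 4/5 = 1.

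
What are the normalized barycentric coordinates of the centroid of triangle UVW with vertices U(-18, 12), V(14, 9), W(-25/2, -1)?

The centroid is the average of the vertices, so each weight is 1/3.

(1/3, 1/3, 1/3)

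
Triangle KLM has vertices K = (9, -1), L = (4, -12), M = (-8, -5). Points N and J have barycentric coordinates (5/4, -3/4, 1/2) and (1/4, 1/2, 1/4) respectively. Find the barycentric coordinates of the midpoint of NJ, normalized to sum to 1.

Since both coordinate triples sum to 1, the midpoint's barycentrics are the componentwise average.
(5/4+1/4)/2 = 3/4; similarly -1/8 and 3/8.

(3/4, -1/8, 3/8)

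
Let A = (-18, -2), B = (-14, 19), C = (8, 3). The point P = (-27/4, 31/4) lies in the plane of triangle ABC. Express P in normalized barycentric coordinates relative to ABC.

(1/4, 3/8, 3/8)

Signed area of the reference triangle: [ABC] = ½·((-18)·(19−3) + (-14)·(3−(-2)) + 8·(-2−19)) = ½·(-288 − 70 − 168) = -263.
[PBC] = ½·((-27/4)·(19−3) + (-14)·(3−(31/4)) + 8·(31/4−19)) = ½·(-108 + 133/2 − 90) = -263/4, so the A-coordinate is (-263/4)/(-263) = 1/4.
[APC] = ½·((-18)·(31/4−3) + (-27/4)·(3−(-2)) + 8·(-2−(31/4))) = ½·(-171/2 − 135/4 − 78) = -789/8, so the B-coordinate is 3/8.
[ABP] = ½·((-18)·(19−(31/4)) + (-14)·(31/4−(-2)) + (-27/4)·(-2−19)) = ½·(-405/2 − 273/2 + 567/4) = -789/8, so the C-coordinate is 3/8.
Check: 1/4 + 3/8 + 3/8 = 1.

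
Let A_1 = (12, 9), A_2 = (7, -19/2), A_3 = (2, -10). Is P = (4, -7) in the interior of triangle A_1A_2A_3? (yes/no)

Barycentric coordinates of P: (7/45, 4/45, 34/45).
The three coordinates are positive, positive, positive; a point is interior exactly when all three are positive.

yes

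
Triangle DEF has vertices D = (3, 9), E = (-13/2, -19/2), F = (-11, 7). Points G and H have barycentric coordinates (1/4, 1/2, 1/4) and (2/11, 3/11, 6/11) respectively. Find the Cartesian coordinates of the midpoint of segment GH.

Barycentric coordinates of the midpoint are the average: (19/88, 17/44, 35/88).
Converting: (19/88)·D + (17/44)·E + (35/88)·F = (-549/88, 93/88).

(-549/88, 93/88)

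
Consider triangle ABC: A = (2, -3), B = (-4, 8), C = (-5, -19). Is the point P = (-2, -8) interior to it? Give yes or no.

Barycentric coordinates of P: (70/173, 29/173, 74/173).
The three coordinates are positive, positive, positive; a point is interior exactly when all three are positive.

yes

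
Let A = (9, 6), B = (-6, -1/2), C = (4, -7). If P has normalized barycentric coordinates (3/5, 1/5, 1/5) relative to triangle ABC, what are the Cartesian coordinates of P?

P = (3/5)·A + (1/5)·B + (1/5)·C.
x-coordinate: (3/5)·9 + (1/5)·(-6) + (1/5)·4 = 5.
y-coordinate: (3/5)·6 + (1/5)·(-1/2) + (1/5)·(-7) = 21/10.

(5, 21/10)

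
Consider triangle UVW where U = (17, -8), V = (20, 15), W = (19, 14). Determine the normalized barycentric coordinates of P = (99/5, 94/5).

(-1/5, 2/5, 4/5)

Signed area of the reference triangle: [UVW] = ½·(17·(15−14) + 20·(14−(-8)) + 19·(-8−15)) = ½·(17 + 440 − 437) = 10.
[PVW] = ½·((99/5)·(15−14) + 20·(14−(94/5)) + 19·(94/5−15)) = ½·(99/5 − 96 + 361/5) = -2, so the U-coordinate is (-2)/10 = -1/5.
[UPW] = ½·(17·(94/5−14) + (99/5)·(14−(-8)) + 19·(-8−(94/5))) = ½·(408/5 + 2178/5 − 2546/5) = 4, so the V-coordinate is 2/5.
[UVP] = ½·(17·(15−(94/5)) + 20·(94/5−(-8)) + (99/5)·(-8−15)) = ½·(-323/5 + 536 − 2277/5) = 8, so the W-coordinate is 4/5.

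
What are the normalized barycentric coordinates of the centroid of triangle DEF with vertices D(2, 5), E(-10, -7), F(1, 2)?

The centroid is the average of the vertices, so each weight is 1/3.

(1/3, 1/3, 1/3)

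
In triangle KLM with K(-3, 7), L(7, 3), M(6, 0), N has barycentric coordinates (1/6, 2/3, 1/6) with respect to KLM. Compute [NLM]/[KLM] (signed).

1/6

The signed ratio [NLM]/[KLM] equals the barycentric coordinate of N at vertex K, which is 1/6.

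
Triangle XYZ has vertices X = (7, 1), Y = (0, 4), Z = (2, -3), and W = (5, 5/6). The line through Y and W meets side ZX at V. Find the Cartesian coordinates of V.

Barycentric coordinates of W with respect to XYZ: (2/3, 1/6, 1/6).
On side ZX the Y-coordinate is zero; dropping W's Y-weight 1/6 and renormalizing the remaining 1/6 : 2/3 gives weights 1/5, 4/5 on Z, X.
V = (1/5)·(2, -3) + (4/5)·(7, 1) = (6, 1/5).

(6, 1/5)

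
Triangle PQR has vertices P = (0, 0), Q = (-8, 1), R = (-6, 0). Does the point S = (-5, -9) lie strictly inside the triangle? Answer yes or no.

no

Barycentric coordinates of S: (-17/6, -9, 77/6).
The three coordinates are negative, negative, positive; a point is interior exactly when all three are positive.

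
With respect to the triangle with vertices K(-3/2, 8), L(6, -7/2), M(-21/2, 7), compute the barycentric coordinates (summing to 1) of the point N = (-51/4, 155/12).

(2/3, -1/2, 5/6)

Signed area of the reference triangle: [KLM] = ½·((-3/2)·(-7/2−7) + 6·(7−8) + (-21/2)·(8−(-7/2))) = ½·(63/4 − 6 − 483/4) = -111/2.
[NLM] = ½·((-51/4)·(-7/2−7) + 6·(7−(155/12)) + (-21/2)·(155/12−(-7/2))) = ½·(1071/8 − 71/2 − 1379/8) = -37, so the K-coordinate is (-37)/(-111/2) = 2/3.
[KNM] = ½·((-3/2)·(155/12−7) + (-51/4)·(7−8) + (-21/2)·(8−(155/12))) = ½·(-71/8 + 51/4 + 413/8) = 111/4, so the L-coordinate is -1/2.
[KLN] = ½·((-3/2)·(-7/2−(155/12)) + 6·(155/12−8) + (-51/4)·(8−(-7/2))) = ½·(197/8 + 59/2 − 1173/8) = -185/4, so the M-coordinate is 5/6.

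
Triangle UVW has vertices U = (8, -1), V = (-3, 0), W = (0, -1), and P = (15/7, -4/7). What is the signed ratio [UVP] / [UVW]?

[UVW] = ½·(8·(0−(-1)) + (-3)·(-1−(-1)) + 0·(-1−0)) = ½·(8 + 0 + 0) = 4.
[UVP] = ½·(8·(0−(-4/7)) + (-3)·(-4/7−(-1)) + (15/7)·(-1−0)) = ½·(32/7 − 9/7 − 15/7) = 4/7, so the ratio is (4/7)/4 = 1/7.

1/7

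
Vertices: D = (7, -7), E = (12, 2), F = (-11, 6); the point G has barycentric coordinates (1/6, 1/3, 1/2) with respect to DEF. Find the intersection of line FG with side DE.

(31/3, -1)

Line FG meets DE where the F-coordinate vanishes; zeroing G's F-weight and renormalizing leaves D, E-weights 1/6 : 1/3 → (1/3, 2/3).
So H = (1/3)·D + (2/3)·E = (31/3, -1).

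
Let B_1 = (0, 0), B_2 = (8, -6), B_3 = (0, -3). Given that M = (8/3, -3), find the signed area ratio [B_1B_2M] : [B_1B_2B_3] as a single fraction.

[B_1B_2B_3] = ½·(0·(-6−(-3)) + 8·(-3−0) + 0·(0−(-6))) = ½·(0 − 24 + 0) = -12.
[B_1B_2M] = ½·(0·(-6−(-3)) + 8·(-3−0) + (8/3)·(0−(-6))) = ½·(0 − 24 + 16) = -4, so the ratio is (-4)/(-12) = 1/3.

1/3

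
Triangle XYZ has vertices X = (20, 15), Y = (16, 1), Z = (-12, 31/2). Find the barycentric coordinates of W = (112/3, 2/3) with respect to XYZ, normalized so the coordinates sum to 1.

Signed area of the reference triangle: [XYZ] = ½·(20·(1−(31/2)) + 16·(31/2−15) + (-12)·(15−1)) = ½·(-290 + 8 − 168) = -225.
[WYZ] = ½·((112/3)·(1−(31/2)) + 16·(31/2−(2/3)) + (-12)·(2/3−1)) = ½·(-1624/3 + 712/3 + 4) = -150, so the X-coordinate is (-150)/(-225) = 2/3.
[XWZ] = ½·(20·(2/3−(31/2)) + (112/3)·(31/2−15) + (-12)·(15−(2/3))) = ½·(-890/3 + 56/3 − 172) = -225, so the Y-coordinate is 1.
[XYW] = ½·(20·(1−(2/3)) + 16·(2/3−15) + (112/3)·(15−1)) = ½·(20/3 − 688/3 + 1568/3) = 150, so the Z-coordinate is -2/3.

(2/3, 1, -2/3)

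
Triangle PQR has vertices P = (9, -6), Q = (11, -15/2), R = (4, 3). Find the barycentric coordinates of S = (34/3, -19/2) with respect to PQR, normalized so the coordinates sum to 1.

(1, 1/3, -1/3)

Signed area of the reference triangle: [PQR] = ½·(9·(-15/2−3) + 11·(3−(-6)) + 4·(-6−(-15/2))) = ½·(-189/2 + 99 + 6) = 21/4.
[SQR] = ½·((34/3)·(-15/2−3) + 11·(3−(-19/2)) + 4·(-19/2−(-15/2))) = ½·(-119 + 275/2 − 8) = 21/4, so the P-coordinate is (21/4)/(21/4) = 1.
[PSR] = ½·(9·(-19/2−3) + (34/3)·(3−(-6)) + 4·(-6−(-19/2))) = ½·(-225/2 + 102 + 14) = 7/4, so the Q-coordinate is 1/3.
[PQS] = ½·(9·(-15/2−(-19/2)) + 11·(-19/2−(-6)) + (34/3)·(-6−(-15/2))) = ½·(18 − 77/2 + 17) = -7/4, so the R-coordinate is -1/3.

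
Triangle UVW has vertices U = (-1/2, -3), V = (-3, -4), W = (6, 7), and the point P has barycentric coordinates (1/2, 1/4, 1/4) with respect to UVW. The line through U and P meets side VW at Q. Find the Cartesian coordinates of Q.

(3/2, 3/2)

Line UP meets VW where the U-coordinate vanishes; zeroing P's U-weight and renormalizing leaves V, W-weights 1/4 : 1/4 → (1/2, 1/2).
So Q = (1/2)·V + (1/2)·W = (3/2, 3/2).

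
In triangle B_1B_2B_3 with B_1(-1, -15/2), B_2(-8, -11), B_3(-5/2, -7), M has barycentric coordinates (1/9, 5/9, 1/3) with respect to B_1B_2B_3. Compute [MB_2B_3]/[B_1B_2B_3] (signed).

The signed ratio [MB_2B_3]/[B_1B_2B_3] equals the barycentric coordinate of M at vertex B_1, which is 1/9.

1/9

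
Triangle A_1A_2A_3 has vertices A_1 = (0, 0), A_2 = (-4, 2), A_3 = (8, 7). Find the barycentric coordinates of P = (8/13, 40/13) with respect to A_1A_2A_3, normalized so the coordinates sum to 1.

(3/13, 6/13, 4/13)

Signed area of the reference triangle: [A_1A_2A_3] = ½·(0·(2−7) + (-4)·(7−0) + 8·(0−2)) = ½·(0 − 28 − 16) = -22.
[PA_2A_3] = ½·((8/13)·(2−7) + (-4)·(7−(40/13)) + 8·(40/13−2)) = ½·(-40/13 − 204/13 + 112/13) = -66/13, so the A_1-coordinate is (-66/13)/(-22) = 3/13.
[A_1PA_3] = ½·(0·(40/13−7) + (8/13)·(7−0) + 8·(0−(40/13))) = ½·(0 + 56/13 − 320/13) = -132/13, so the A_2-coordinate is 6/13.
[A_1A_2P] = ½·(0·(2−(40/13)) + (-4)·(40/13−0) + (8/13)·(0−2)) = ½·(0 − 160/13 − 16/13) = -88/13, so the A_3-coordinate is 4/13.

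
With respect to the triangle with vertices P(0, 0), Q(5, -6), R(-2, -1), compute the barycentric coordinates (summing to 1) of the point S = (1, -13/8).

(5/8, 1/4, 1/8)

Signed area of the reference triangle: [PQR] = ½·(0·(-6−(-1)) + 5·(-1−0) + (-2)·(0−(-6))) = ½·(0 − 5 − 12) = -17/2.
[SQR] = ½·(1·(-6−(-1)) + 5·(-1−(-13/8)) + (-2)·(-13/8−(-6))) = ½·(-5 + 25/8 − 35/4) = -85/16, so the P-coordinate is (-85/16)/(-17/2) = 5/8.
[PSR] = ½·(0·(-13/8−(-1)) + 1·(-1−0) + (-2)·(0−(-13/8))) = ½·(0 − 1 − 13/4) = -17/8, so the Q-coordinate is 1/4.
[PQS] = ½·(0·(-6−(-13/8)) + 5·(-13/8−0) + 1·(0−(-6))) = ½·(0 − 65/8 + 6) = -17/16, so the R-coordinate is 1/8.
Check: 5/8 + 1/4 + 1/8 = 1.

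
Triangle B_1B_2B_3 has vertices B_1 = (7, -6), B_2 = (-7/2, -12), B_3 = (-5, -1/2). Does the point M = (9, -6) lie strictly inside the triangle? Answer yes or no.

Barycentric coordinates of M: (611/519, -44/519, -16/173).
The three coordinates are positive, negative, negative; a point is interior exactly when all three are positive.

no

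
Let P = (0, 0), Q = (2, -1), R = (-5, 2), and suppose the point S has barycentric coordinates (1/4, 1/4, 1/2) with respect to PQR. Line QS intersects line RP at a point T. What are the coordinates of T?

(-10/3, 4/3)

Line QS meets RP where the Q-coordinate vanishes; zeroing S's Q-weight and renormalizing leaves R, P-weights 1/2 : 1/4 → (2/3, 1/3).
So T = (2/3)·R + (1/3)·P = (-10/3, 4/3).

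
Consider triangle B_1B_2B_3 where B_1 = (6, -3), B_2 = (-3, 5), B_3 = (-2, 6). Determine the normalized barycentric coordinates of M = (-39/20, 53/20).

Signed area of the reference triangle: [B_1B_2B_3] = ½·(6·(5−6) + (-3)·(6−(-3)) + (-2)·(-3−5)) = ½·(-6 − 27 + 16) = -17/2.
[MB_2B_3] = ½·((-39/20)·(5−6) + (-3)·(6−(53/20)) + (-2)·(53/20−5)) = ½·(39/20 − 201/20 + 47/10) = -17/10, so the B_1-coordinate is (-17/10)/(-17/2) = 1/5.
[B_1MB_3] = ½·(6·(53/20−6) + (-39/20)·(6−(-3)) + (-2)·(-3−(53/20))) = ½·(-201/10 − 351/20 + 113/10) = -527/40, so the B_2-coordinate is 31/20.
[B_1B_2M] = ½·(6·(5−(53/20)) + (-3)·(53/20−(-3)) + (-39/20)·(-3−5)) = ½·(141/10 − 339/20 + 78/5) = 51/8, so the B_3-coordinate is -3/4.

(1/5, 31/20, -3/4)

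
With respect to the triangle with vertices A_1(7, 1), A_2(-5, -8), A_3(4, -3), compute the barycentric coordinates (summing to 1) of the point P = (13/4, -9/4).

(1/2, 1/4, 1/4)

Signed area of the reference triangle: [A_1A_2A_3] = ½·(7·(-8−(-3)) + (-5)·(-3−1) + 4·(1−(-8))) = ½·(-35 + 20 + 36) = 21/2.
[PA_2A_3] = ½·((13/4)·(-8−(-3)) + (-5)·(-3−(-9/4)) + 4·(-9/4−(-8))) = ½·(-65/4 + 15/4 + 23) = 21/4, so the A_1-coordinate is (21/4)/(21/2) = 1/2.
[A_1PA_3] = ½·(7·(-9/4−(-3)) + (13/4)·(-3−1) + 4·(1−(-9/4))) = ½·(21/4 − 13 + 13) = 21/8, so the A_2-coordinate is 1/4.
[A_1A_2P] = ½·(7·(-8−(-9/4)) + (-5)·(-9/4−1) + (13/4)·(1−(-8))) = ½·(-161/4 + 65/4 + 117/4) = 21/8, so the A_3-coordinate is 1/4.
Check: 1/2 + 1/4 + 1/4 = 1.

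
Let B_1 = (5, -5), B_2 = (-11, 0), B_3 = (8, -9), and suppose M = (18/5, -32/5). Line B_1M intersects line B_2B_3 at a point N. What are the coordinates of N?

Barycentric coordinates of M with respect to B_1B_2B_3: (1/5, 1/5, 3/5).
On side B_2B_3 the B_1-coordinate is zero; dropping M's B_1-weight 1/5 and renormalizing the remaining 1/5 : 3/5 gives weights 1/4, 3/4 on B_2, B_3.
N = (1/4)·(-11, 0) + (3/4)·(8, -9) = (13/4, -27/4).

(13/4, -27/4)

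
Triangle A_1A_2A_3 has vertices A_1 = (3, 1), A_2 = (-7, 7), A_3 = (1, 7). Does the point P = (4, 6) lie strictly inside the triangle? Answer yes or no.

Barycentric coordinates of P: (1/6, -1/3, 7/6).
The three coordinates are positive, negative, positive; a point is interior exactly when all three are positive.

no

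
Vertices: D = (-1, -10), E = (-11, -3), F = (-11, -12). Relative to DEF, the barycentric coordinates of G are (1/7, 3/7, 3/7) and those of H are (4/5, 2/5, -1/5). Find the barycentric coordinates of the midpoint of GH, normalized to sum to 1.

(33/70, 29/70, 4/35)

Since both coordinate triples sum to 1, the midpoint's barycentrics are the componentwise average.
(1/7+4/5)/2 = 33/70; similarly 29/70 and 4/35.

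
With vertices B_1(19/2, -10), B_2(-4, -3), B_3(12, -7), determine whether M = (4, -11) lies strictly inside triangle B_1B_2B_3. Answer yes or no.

Barycentric coordinates of M: (48/29, 7/29, -26/29).
The three coordinates are positive, positive, negative; a point is interior exactly when all three are positive.

no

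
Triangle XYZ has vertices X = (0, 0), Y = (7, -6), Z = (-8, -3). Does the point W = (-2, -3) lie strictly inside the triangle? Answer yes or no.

yes

Barycentric coordinates of W: (6/23, 6/23, 11/23).
The three coordinates are positive, positive, positive; a point is interior exactly when all three are positive.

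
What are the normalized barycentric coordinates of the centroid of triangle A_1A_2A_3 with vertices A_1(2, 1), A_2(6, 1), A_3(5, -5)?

The centroid is the average of the vertices, so each weight is 1/3.

(1/3, 1/3, 1/3)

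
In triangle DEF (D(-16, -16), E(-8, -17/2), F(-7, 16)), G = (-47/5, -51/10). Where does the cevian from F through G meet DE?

(-10, -83/8)

Barycentric coordinates of G with respect to DEF: (1/5, 3/5, 1/5).
On side DE the F-coordinate is zero; dropping G's F-weight 1/5 and renormalizing the remaining 1/5 : 3/5 gives weights 1/4, 3/4 on D, E.
H = (1/4)·(-16, -16) + (3/4)·(-8, -17/2) = (-10, -83/8).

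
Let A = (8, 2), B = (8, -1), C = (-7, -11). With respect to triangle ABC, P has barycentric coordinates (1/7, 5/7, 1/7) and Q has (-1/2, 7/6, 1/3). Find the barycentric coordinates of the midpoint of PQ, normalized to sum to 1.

(-5/28, 79/84, 5/21)

Since both coordinate triples sum to 1, the midpoint's barycentrics are the componentwise average.
(1/7+-1/2)/2 = -5/28; similarly 79/84 and 5/21.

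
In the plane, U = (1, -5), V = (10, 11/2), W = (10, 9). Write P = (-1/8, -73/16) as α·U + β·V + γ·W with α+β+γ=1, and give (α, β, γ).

(9/8, -5/8, 1/2)

Signed area of the reference triangle: [UVW] = ½·(1·(11/2−9) + 10·(9−(-5)) + 10·(-5−(11/2))) = ½·(-7/2 + 140 − 105) = 63/4.
[PVW] = ½·((-1/8)·(11/2−9) + 10·(9−(-73/16)) + 10·(-73/16−(11/2))) = ½·(7/16 + 1085/8 − 805/8) = 567/32, so the U-coordinate is (567/32)/(63/4) = 9/8.
[UPW] = ½·(1·(-73/16−9) + (-1/8)·(9−(-5)) + 10·(-5−(-73/16))) = ½·(-217/16 − 7/4 − 35/8) = -315/32, so the V-coordinate is -5/8.
[UVP] = ½·(1·(11/2−(-73/16)) + 10·(-73/16−(-5)) + (-1/8)·(-5−(11/2))) = ½·(161/16 + 35/8 + 21/16) = 63/8, so the W-coordinate is 1/2.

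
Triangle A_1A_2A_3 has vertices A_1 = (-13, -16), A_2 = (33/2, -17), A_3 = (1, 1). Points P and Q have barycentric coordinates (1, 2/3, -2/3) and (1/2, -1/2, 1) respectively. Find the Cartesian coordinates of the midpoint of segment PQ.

Barycentric coordinates of the midpoint are the average: (3/4, 1/12, 1/6).
Converting: (3/4)·A_1 + (1/12)·A_2 + (1/6)·A_3 = (-197/24, -53/4).

(-197/24, -53/4)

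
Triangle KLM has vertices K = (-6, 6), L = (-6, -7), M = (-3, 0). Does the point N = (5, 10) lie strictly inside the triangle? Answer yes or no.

no

Barycentric coordinates of N: (-2/3, -2, 11/3).
The three coordinates are negative, negative, positive; a point is interior exactly when all three are positive.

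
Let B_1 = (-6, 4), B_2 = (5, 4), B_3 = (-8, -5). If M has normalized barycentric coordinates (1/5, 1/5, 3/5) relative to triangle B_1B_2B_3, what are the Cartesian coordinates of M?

M = (1/5)·B_1 + (1/5)·B_2 + (3/5)·B_3.
x-coordinate: (1/5)·(-6) + (1/5)·5 + (3/5)·(-8) = -5.
y-coordinate: (1/5)·4 + (1/5)·4 + (3/5)·(-5) = -7/5.

(-5, -7/5)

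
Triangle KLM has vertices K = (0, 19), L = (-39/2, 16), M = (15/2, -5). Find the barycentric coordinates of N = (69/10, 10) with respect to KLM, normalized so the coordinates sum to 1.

Signed area of the reference triangle: [KLM] = ½·(0·(16−(-5)) + (-39/2)·(-5−19) + (15/2)·(19−16)) = ½·(0 + 468 + 45/2) = 981/4.
[NLM] = ½·((69/10)·(16−(-5)) + (-39/2)·(-5−10) + (15/2)·(10−16)) = ½·(1449/10 + 585/2 − 45) = 981/5, so the K-coordinate is (981/5)/(981/4) = 4/5.
[KNM] = ½·(0·(10−(-5)) + (69/10)·(-5−19) + (15/2)·(19−10)) = ½·(0 − 828/5 + 135/2) = -981/20, so the L-coordinate is -1/5.
[KLN] = ½·(0·(16−10) + (-39/2)·(10−19) + (69/10)·(19−16)) = ½·(0 + 351/2 + 207/10) = 981/10, so the M-coordinate is 2/5.
Check: 4/5 − 1/5 + 2/5 = 1.

(4/5, -1/5, 2/5)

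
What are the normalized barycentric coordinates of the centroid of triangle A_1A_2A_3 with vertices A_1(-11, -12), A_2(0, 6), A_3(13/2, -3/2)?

(1/3, 1/3, 1/3)

The centroid is the average of the vertices, so each weight is 1/3.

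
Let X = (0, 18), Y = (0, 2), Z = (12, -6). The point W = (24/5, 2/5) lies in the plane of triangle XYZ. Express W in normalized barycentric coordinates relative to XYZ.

(1/10, 1/2, 2/5)

Signed area of the reference triangle: [XYZ] = ½·(0·(2−(-6)) + 0·(-6−18) + 12·(18−2)) = ½·(0 + 0 + 192) = 96.
[WYZ] = ½·((24/5)·(2−(-6)) + 0·(-6−(2/5)) + 12·(2/5−2)) = ½·(192/5 + 0 − 96/5) = 48/5, so the X-coordinate is (48/5)/96 = 1/10.
[XWZ] = ½·(0·(2/5−(-6)) + (24/5)·(-6−18) + 12·(18−(2/5))) = ½·(0 − 576/5 + 1056/5) = 48, so the Y-coordinate is 1/2.
[XYW] = ½·(0·(2−(2/5)) + 0·(2/5−18) + (24/5)·(18−2)) = ½·(0 + 0 + 384/5) = 192/5, so the Z-coordinate is 2/5.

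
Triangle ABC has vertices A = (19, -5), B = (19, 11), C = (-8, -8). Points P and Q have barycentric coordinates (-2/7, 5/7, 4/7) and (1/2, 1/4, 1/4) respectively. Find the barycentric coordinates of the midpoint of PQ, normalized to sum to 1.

Since both coordinate triples sum to 1, the midpoint's barycentrics are the componentwise average.
(-2/7+1/2)/2 = 3/28; similarly 27/56 and 23/56.

(3/28, 27/56, 23/56)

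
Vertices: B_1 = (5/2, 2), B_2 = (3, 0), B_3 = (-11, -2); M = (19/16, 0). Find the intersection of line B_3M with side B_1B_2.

(41/14, 2/7)

Barycentric coordinates of M with respect to B_1B_2B_3: (1/8, 3/4, 1/8).
On side B_1B_2 the B_3-coordinate is zero; dropping M's B_3-weight 1/8 and renormalizing the remaining 1/8 : 3/4 gives weights 1/7, 6/7 on B_1, B_2.
N = (1/7)·(5/2, 2) + (6/7)·(3, 0) = (41/14, 2/7).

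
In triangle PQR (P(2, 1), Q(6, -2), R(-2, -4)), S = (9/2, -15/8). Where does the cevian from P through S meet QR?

Barycentric coordinates of S with respect to PQR: (1/8, 3/4, 1/8).
On side QR the P-coordinate is zero; dropping S's P-weight 1/8 and renormalizing the remaining 3/4 : 1/8 gives weights 6/7, 1/7 on Q, R.
T = (6/7)·(6, -2) + (1/7)·(-2, -4) = (34/7, -16/7).

(34/7, -16/7)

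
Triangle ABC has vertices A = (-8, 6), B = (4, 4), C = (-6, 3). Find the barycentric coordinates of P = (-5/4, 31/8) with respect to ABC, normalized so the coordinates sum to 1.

Signed area of the reference triangle: [ABC] = ½·((-8)·(4−3) + 4·(3−6) + (-6)·(6−4)) = ½·(-8 − 12 − 12) = -16.
[PBC] = ½·((-5/4)·(4−3) + 4·(3−(31/8)) + (-6)·(31/8−4)) = ½·(-5/4 − 7/2 + 3/4) = -2, so the A-coordinate is (-2)/(-16) = 1/8.
[APC] = ½·((-8)·(31/8−3) + (-5/4)·(3−6) + (-6)·(6−(31/8))) = ½·(-7 + 15/4 − 51/4) = -8, so the B-coordinate is 1/2.
[ABP] = ½·((-8)·(4−(31/8)) + 4·(31/8−6) + (-5/4)·(6−4)) = ½·(-1 − 17/2 − 5/2) = -6, so the C-coordinate is 3/8.

(1/8, 1/2, 3/8)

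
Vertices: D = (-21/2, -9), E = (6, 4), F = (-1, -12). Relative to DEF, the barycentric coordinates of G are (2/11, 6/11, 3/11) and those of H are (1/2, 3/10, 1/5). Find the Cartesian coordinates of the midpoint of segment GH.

(-563/440, -927/220)

Barycentric coordinates of the midpoint are the average: (15/44, 93/220, 13/55).
Converting: (15/44)·D + (93/220)·E + (13/55)·F = (-563/440, -927/220).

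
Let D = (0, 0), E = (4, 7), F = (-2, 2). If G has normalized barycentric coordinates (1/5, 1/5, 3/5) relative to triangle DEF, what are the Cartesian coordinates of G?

(-2/5, 13/5)

G = (1/5)·D + (1/5)·E + (3/5)·F.
x-coordinate: (1/5)·0 + (1/5)·4 + (3/5)·(-2) = -2/5.
y-coordinate: (1/5)·0 + (1/5)·7 + (3/5)·2 = 13/5.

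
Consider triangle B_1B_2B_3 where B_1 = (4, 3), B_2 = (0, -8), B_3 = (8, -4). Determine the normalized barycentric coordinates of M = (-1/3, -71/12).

Signed area of the reference triangle: [B_1B_2B_3] = ½·(4·(-8−(-4)) + 0·(-4−3) + 8·(3−(-8))) = ½·(-16 + 0 + 88) = 36.
[MB_2B_3] = ½·((-1/3)·(-8−(-4)) + 0·(-4−(-71/12)) + 8·(-71/12−(-8))) = ½·(4/3 + 0 + 50/3) = 9, so the B_1-coordinate is 9/36 = 1/4.
[B_1MB_3] = ½·(4·(-71/12−(-4)) + (-1/3)·(-4−3) + 8·(3−(-71/12))) = ½·(-23/3 + 7/3 + 214/3) = 33, so the B_2-coordinate is 11/12.
[B_1B_2M] = ½·(4·(-8−(-71/12)) + 0·(-71/12−3) + (-1/3)·(3−(-8))) = ½·(-25/3 + 0 − 11/3) = -6, so the B_3-coordinate is -1/6.

(1/4, 11/12, -1/6)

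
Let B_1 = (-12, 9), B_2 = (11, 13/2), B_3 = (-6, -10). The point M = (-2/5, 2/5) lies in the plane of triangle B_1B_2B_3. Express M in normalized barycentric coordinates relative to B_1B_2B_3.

(1/5, 2/5, 2/5)

Signed area of the reference triangle: [B_1B_2B_3] = ½·((-12)·(13/2−(-10)) + 11·(-10−9) + (-6)·(9−(13/2))) = ½·(-198 − 209 − 15) = -211.
[MB_2B_3] = ½·((-2/5)·(13/2−(-10)) + 11·(-10−(2/5)) + (-6)·(2/5−(13/2))) = ½·(-33/5 − 572/5 + 183/5) = -211/5, so the B_1-coordinate is (-211/5)/(-211) = 1/5.
[B_1MB_3] = ½·((-12)·(2/5−(-10)) + (-2/5)·(-10−9) + (-6)·(9−(2/5))) = ½·(-624/5 + 38/5 − 258/5) = -422/5, so the B_2-coordinate is 2/5.
[B_1B_2M] = ½·((-12)·(13/2−(2/5)) + 11·(2/5−9) + (-2/5)·(9−(13/2))) = ½·(-366/5 − 473/5 − 1) = -422/5, so the B_3-coordinate is 2/5.
Check: 1/5 + 2/5 + 2/5 = 1.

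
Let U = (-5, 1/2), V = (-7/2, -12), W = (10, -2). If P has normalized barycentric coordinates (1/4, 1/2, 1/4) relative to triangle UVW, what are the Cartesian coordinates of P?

P = (1/4)·U + (1/2)·V + (1/4)·W.
x-coordinate: (1/4)·(-5) + (1/2)·(-7/2) + (1/4)·10 = -1/2.
y-coordinate: (1/4)·(1/2) + (1/2)·(-12) + (1/4)·(-2) = -51/8.

(-1/2, -51/8)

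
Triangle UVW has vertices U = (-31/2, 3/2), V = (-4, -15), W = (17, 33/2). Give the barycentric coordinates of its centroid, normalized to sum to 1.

The centroid is the average of the vertices, so each weight is 1/3.

(1/3, 1/3, 1/3)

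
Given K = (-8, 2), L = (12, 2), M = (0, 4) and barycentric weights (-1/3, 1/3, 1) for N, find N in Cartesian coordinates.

(20/3, 4)

N = (-1/3)·K + (1/3)·L + 1·M.
x-coordinate: (-1/3)·(-8) + (1/3)·12 + 1·0 = 20/3.
y-coordinate: (-1/3)·2 + (1/3)·2 + 1·4 = 4.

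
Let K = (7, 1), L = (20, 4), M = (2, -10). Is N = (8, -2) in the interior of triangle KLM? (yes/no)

Barycentric coordinates of N: (15/32, 13/64, 21/64).
The three coordinates are positive, positive, positive; a point is interior exactly when all three are positive.

yes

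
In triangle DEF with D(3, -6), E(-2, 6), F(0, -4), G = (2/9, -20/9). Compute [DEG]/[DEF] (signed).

5/9

[DEF] = ½·(3·(6−(-4)) + (-2)·(-4−(-6)) + 0·(-6−6)) = ½·(30 − 4 + 0) = 13.
[DEG] = ½·(3·(6−(-20/9)) + (-2)·(-20/9−(-6)) + (2/9)·(-6−6)) = ½·(74/3 − 68/9 − 8/3) = 65/9, so the ratio is (65/9)/13 = 5/9.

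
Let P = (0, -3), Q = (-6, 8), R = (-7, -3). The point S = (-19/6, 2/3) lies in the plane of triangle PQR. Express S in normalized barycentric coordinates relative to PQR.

Signed area of the reference triangle: [PQR] = ½·(0·(8−(-3)) + (-6)·(-3−(-3)) + (-7)·(-3−8)) = ½·(0 + 0 + 77) = 77/2.
[SQR] = ½·((-19/6)·(8−(-3)) + (-6)·(-3−(2/3)) + (-7)·(2/3−8)) = ½·(-209/6 + 22 + 154/3) = 77/4, so the P-coordinate is (77/4)/(77/2) = 1/2.
[PSR] = ½·(0·(2/3−(-3)) + (-19/6)·(-3−(-3)) + (-7)·(-3−(2/3))) = ½·(0 + 0 + 77/3) = 77/6, so the Q-coordinate is 1/3.
[PQS] = ½·(0·(8−(2/3)) + (-6)·(2/3−(-3)) + (-19/6)·(-3−8)) = ½·(0 − 22 + 209/6) = 77/12, so the R-coordinate is 1/6.

(1/2, 1/3, 1/6)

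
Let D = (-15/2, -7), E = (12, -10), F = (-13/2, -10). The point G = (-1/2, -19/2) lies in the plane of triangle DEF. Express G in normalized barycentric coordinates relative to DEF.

Signed area of the reference triangle: [DEF] = ½·((-15/2)·(-10−(-10)) + 12·(-10−(-7)) + (-13/2)·(-7−(-10))) = ½·(0 − 36 − 39/2) = -111/4.
[GEF] = ½·((-1/2)·(-10−(-10)) + 12·(-10−(-19/2)) + (-13/2)·(-19/2−(-10))) = ½·(0 − 6 − 13/4) = -37/8, so the D-coordinate is (-37/8)/(-111/4) = 1/6.
[DGF] = ½·((-15/2)·(-19/2−(-10)) + (-1/2)·(-10−(-7)) + (-13/2)·(-7−(-19/2))) = ½·(-15/4 + 3/2 − 65/4) = -37/4, so the E-coordinate is 1/3.
[DEG] = ½·((-15/2)·(-10−(-19/2)) + 12·(-19/2−(-7)) + (-1/2)·(-7−(-10))) = ½·(15/4 − 30 − 3/2) = -111/8, so the F-coordinate is 1/2.

(1/6, 1/3, 1/2)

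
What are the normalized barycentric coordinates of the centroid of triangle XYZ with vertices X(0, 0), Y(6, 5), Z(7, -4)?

(1/3, 1/3, 1/3)

The centroid is the average of the vertices, so each weight is 1/3.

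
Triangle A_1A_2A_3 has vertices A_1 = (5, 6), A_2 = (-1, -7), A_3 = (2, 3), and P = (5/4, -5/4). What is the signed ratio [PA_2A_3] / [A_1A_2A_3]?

1/4

[A_1A_2A_3] = ½·(5·(-7−3) + (-1)·(3−6) + 2·(6−(-7))) = ½·(-50 + 3 + 26) = -21/2.
[PA_2A_3] = ½·((5/4)·(-7−3) + (-1)·(3−(-5/4)) + 2·(-5/4−(-7))) = ½·(-25/2 − 17/4 + 23/2) = -21/8, so the ratio is (-21/8)/(-21/2) = 1/4.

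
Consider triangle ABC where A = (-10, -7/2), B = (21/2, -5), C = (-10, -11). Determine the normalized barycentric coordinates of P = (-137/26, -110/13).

Signed area of the reference triangle: [ABC] = ½·((-10)·(-5−(-11)) + (21/2)·(-11−(-7/2)) + (-10)·(-7/2−(-5))) = ½·(-60 − 315/4 − 15) = -615/8.
[PBC] = ½·((-137/26)·(-5−(-11)) + (21/2)·(-11−(-110/13)) + (-10)·(-110/13−(-5))) = ½·(-411/13 − 693/26 + 450/13) = -615/52, so the A-coordinate is (-615/52)/(-615/8) = 2/13.
[APC] = ½·((-10)·(-110/13−(-11)) + (-137/26)·(-11−(-7/2)) + (-10)·(-7/2−(-110/13))) = ½·(-330/13 + 2055/52 − 645/13) = -1845/104, so the B-coordinate is 3/13.
[ABP] = ½·((-10)·(-5−(-110/13)) + (21/2)·(-110/13−(-7/2)) + (-137/26)·(-7/2−(-5))) = ½·(-450/13 − 2709/52 − 411/52) = -615/13, so the C-coordinate is 8/13.
Check: 2/13 + 3/13 + 8/13 = 1.

(2/13, 3/13, 8/13)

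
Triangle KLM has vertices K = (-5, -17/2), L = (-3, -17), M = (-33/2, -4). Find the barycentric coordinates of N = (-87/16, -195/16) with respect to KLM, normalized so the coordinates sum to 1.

Signed area of the reference triangle: [KLM] = ½·((-5)·(-17−(-4)) + (-3)·(-4−(-17/2)) + (-33/2)·(-17/2−(-17))) = ½·(65 − 27/2 − 561/4) = -355/8.
[NLM] = ½·((-87/16)·(-17−(-4)) + (-3)·(-4−(-195/16)) + (-33/2)·(-195/16−(-17))) = ½·(1131/16 − 393/16 − 2541/32) = -1065/64, so the K-coordinate is (-1065/64)/(-355/8) = 3/8.
[KNM] = ½·((-5)·(-195/16−(-4)) + (-87/16)·(-4−(-17/2)) + (-33/2)·(-17/2−(-195/16))) = ½·(655/16 − 783/32 − 1947/32) = -355/16, so the L-coordinate is 1/2.
[KLN] = ½·((-5)·(-17−(-195/16)) + (-3)·(-195/16−(-17/2)) + (-87/16)·(-17/2−(-17))) = ½·(385/16 + 177/16 − 1479/32) = -355/64, so the M-coordinate is 1/8.

(3/8, 1/2, 1/8)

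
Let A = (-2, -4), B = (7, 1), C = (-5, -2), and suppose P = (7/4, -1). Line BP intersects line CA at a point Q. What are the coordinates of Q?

(-7/2, -3)

Barycentric coordinates of P with respect to ABC: (1/4, 1/2, 1/4).
On side CA the B-coordinate is zero; dropping P's B-weight 1/2 and renormalizing the remaining 1/4 : 1/4 gives weights 1/2, 1/2 on C, A.
Q = (1/2)·(-5, -2) + (1/2)·(-2, -4) = (-7/2, -3).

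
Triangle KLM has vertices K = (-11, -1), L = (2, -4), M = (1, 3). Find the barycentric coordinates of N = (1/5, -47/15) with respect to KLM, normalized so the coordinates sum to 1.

Signed area of the reference triangle: [KLM] = ½·((-11)·(-4−3) + 2·(3−(-1)) + 1·(-1−(-4))) = ½·(77 + 8 + 3) = 44.
[NLM] = ½·((1/5)·(-4−3) + 2·(3−(-47/15)) + 1·(-47/15−(-4))) = ½·(-7/5 + 184/15 + 13/15) = 88/15, so the K-coordinate is (88/15)/44 = 2/15.
[KNM] = ½·((-11)·(-47/15−3) + (1/5)·(3−(-1)) + 1·(-1−(-47/15))) = ½·(1012/15 + 4/5 + 32/15) = 176/5, so the L-coordinate is 4/5.
[KLN] = ½·((-11)·(-4−(-47/15)) + 2·(-47/15−(-1)) + (1/5)·(-1−(-4))) = ½·(143/15 − 64/15 + 3/5) = 44/15, so the M-coordinate is 1/15.
Check: 2/15 + 4/5 + 1/15 = 1.

(2/15, 4/5, 1/15)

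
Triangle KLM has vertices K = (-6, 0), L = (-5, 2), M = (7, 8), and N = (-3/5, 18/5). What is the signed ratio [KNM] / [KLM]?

1/5

[KLM] = ½·((-6)·(2−8) + (-5)·(8−0) + 7·(0−2)) = ½·(36 − 40 − 14) = -9.
[KNM] = ½·((-6)·(18/5−8) + (-3/5)·(8−0) + 7·(0−(18/5))) = ½·(132/5 − 24/5 − 126/5) = -9/5, so the ratio is (-9/5)/(-9) = 1/5.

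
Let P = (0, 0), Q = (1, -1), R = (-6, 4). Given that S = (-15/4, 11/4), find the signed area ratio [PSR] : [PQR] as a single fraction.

-3/4

[PQR] = ½·(0·(-1−4) + 1·(4−0) + (-6)·(0−(-1))) = ½·(0 + 4 − 6) = -1.
[PSR] = ½·(0·(11/4−4) + (-15/4)·(4−0) + (-6)·(0−(11/4))) = ½·(0 − 15 + 33/2) = 3/4, so the ratio is (3/4)/(-1) = -3/4.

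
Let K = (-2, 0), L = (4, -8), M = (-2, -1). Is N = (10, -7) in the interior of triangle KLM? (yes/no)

no

Barycentric coordinates of N: (8, 2, -9).
The three coordinates are positive, positive, negative; a point is interior exactly when all three are positive.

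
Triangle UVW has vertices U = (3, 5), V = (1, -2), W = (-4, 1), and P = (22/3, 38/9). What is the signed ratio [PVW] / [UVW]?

11/9

[UVW] = ½·(3·(-2−1) + 1·(1−5) + (-4)·(5−(-2))) = ½·(-9 − 4 − 28) = -41/2.
[PVW] = ½·((22/3)·(-2−1) + 1·(1−(38/9)) + (-4)·(38/9−(-2))) = ½·(-22 − 29/9 − 224/9) = -451/18, so the ratio is (-451/18)/(-41/2) = 11/9.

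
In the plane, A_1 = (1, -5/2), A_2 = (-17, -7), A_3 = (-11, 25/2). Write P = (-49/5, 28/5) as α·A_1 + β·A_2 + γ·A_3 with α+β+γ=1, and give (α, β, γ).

(1/5, 1/5, 3/5)

Signed area of the reference triangle: [A_1A_2A_3] = ½·(1·(-7−(25/2)) + (-17)·(25/2−(-5/2)) + (-11)·(-5/2−(-7))) = ½·(-39/2 − 255 − 99/2) = -162.
[PA_2A_3] = ½·((-49/5)·(-7−(25/2)) + (-17)·(25/2−(28/5)) + (-11)·(28/5−(-7))) = ½·(1911/10 − 1173/10 − 693/5) = -162/5, so the A_1-coordinate is (-162/5)/(-162) = 1/5.
[A_1PA_3] = ½·(1·(28/5−(25/2)) + (-49/5)·(25/2−(-5/2)) + (-11)·(-5/2−(28/5))) = ½·(-69/10 − 147 + 891/10) = -162/5, so the A_2-coordinate is 1/5.
[A_1A_2P] = ½·(1·(-7−(28/5)) + (-17)·(28/5−(-5/2)) + (-49/5)·(-5/2−(-7))) = ½·(-63/5 − 1377/10 − 441/10) = -486/5, so the A_3-coordinate is 3/5.
Check: 1/5 + 1/5 + 3/5 = 1.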